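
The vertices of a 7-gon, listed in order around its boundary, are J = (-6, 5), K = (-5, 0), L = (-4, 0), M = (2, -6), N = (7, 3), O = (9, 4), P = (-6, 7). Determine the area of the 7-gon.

98.5

Apply the surveyor's formula: 2A = Σ (x_i·y_{i+1} − x_{i+1}·y_i), indices taken mod 7.
J→K: (-6)(0) − (-5)(5) = 25
K→L: (-5)(0) − (-4)(0) = 0
L→M: (-4)(-6) − (2)(0) = 24
M→N: (2)(3) − (7)(-6) = 48
N→O: (7)(4) − (9)(3) = 1
O→P: (9)(7) − (-6)(4) = 87
P→J: (-6)(5) − (-6)(7) = 12
Σ = 197
Area = |Σ|/2 = 98.5.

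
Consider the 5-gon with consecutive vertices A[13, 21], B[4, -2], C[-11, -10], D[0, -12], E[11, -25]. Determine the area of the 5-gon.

324

A→B: (13)(-2) − (4)(21) = -110
B→C: (4)(-10) − (-11)(-2) = -62
C→D: (-11)(-12) − (0)(-10) = 132
D→E: (0)(-25) − (11)(-12) = 132
E→A: (11)(21) − (13)(-25) = 556
Σ = 648
Area = |Σ|/2 = 324.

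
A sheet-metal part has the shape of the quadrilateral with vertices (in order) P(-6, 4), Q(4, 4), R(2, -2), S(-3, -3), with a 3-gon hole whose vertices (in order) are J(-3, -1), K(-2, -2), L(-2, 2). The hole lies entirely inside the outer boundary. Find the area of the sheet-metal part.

Outer boundary:
Σ = (-40) + (-16) + (-12) + (-30) = -98
Area = |Σ|/2 = 49.
Hole:
Σ = (4) + (-8) + (8) = 4
Area = |Σ|/2 = 2.
Net area = 49 − 2 = 47.

47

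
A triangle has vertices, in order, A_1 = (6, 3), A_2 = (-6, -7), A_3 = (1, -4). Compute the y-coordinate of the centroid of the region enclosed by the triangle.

-8/3

Apply Gauss's area formula. First the cross-terms c_i = x_i·y_{i+1} − x_{i+1}·y_i:
  -24, 31, 27  ⇒  2A = 34, A = 17.
Then Σ (y_i + y_{i+1})·c_i = -272, so ȳ = -272 / (6·17) = -8/3.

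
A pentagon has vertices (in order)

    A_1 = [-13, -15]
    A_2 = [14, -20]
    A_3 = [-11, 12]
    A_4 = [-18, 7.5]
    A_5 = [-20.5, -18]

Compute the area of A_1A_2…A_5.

Apply Gauss's area formula: 2A = Σ (x_i·y_{i+1} − x_{i+1}·y_i), indices taken mod 5.
Cross-terms: 470, -52, 133.5, 477.75, 73.5  ⇒  Σ = 1102.75
Area = |Σ|/2 = 551.375.

551.375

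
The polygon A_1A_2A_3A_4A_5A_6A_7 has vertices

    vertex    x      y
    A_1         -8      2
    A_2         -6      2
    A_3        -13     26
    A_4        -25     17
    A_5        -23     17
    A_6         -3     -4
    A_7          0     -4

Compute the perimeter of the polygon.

86

|A_1A_2| = √((2)² + (0)²) = √4 = 2
|A_2A_3| = √((-7)² + (24)²) = √625 = 25
|A_3A_4| = √((-12)² + (-9)²) = √225 = 15
|A_4A_5| = √((2)² + (0)²) = √4 = 2
|A_5A_6| = √((20)² + (-21)²) = √841 = 29
|A_6A_7| = √((3)² + (0)²) = √9 = 3
|A_7A_1| = √((-8)² + (6)²) = √100 = 10
Perimeter = 2 + 25 + 15 + 2 + 29 + 3 + 10 = 86.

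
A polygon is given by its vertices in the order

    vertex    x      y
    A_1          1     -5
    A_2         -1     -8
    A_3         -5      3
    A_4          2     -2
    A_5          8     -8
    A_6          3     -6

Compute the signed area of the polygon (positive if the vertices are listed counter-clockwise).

-42.5

Apply the shoelace formula: 2A = Σ (x_i·y_{i+1} − x_{i+1}·y_i), indices taken mod 6.
Σ = (-13) + (-43) + (4) + (0) + (-24) + (-9) = -85
Signed area = Σ/2 = -42.5 (negative ⇒ clockwise traversal).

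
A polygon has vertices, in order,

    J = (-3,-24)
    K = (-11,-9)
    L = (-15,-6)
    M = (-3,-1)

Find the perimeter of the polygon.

58

|JK| = √((-8)² + (15)²) = √289 = 17
|KL| = √((-4)² + (3)²) = √25 = 5
|LM| = √((12)² + (5)²) = √169 = 13
|MJ| = √((0)² + (-23)²) = √529 = 23
Perimeter = 17 + 5 + 13 + 23 = 58.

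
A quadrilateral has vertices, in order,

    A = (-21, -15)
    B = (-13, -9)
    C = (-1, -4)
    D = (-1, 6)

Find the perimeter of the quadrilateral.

62

|AB| = √((8)² + (6)²) = √100 = 10
|BC| = √((12)² + (5)²) = √169 = 13
|CD| = √((0)² + (10)²) = √100 = 10
|DA| = √((-20)² + (-21)²) = √841 = 29
Perimeter = 10 + 13 + 10 + 29 = 62.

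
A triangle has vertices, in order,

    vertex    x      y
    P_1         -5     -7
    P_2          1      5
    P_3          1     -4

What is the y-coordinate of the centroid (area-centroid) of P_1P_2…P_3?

-2

Apply the shoelace (surveyor's) formula. First the cross-terms c_i = x_i·y_{i+1} − x_{i+1}·y_i:
  -18, -9, -27  ⇒  2A = -54, A = -27.
Then Σ (y_i + y_{i+1})·c_i = 324, so ȳ = 324 / (6·(-27)) = -2.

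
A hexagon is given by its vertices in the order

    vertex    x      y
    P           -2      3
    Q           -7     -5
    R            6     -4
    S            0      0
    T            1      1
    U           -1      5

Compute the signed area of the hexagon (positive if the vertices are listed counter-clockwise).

Apply the surveyor's formula: 2A = Σ (x_i·y_{i+1} − x_{i+1}·y_i), indices taken mod 6.
Σ = (31) + (58) + (0) + (0) + (6) + (7) = 102
Signed area = Σ/2 = 51 (positive ⇒ counter-clockwise traversal).

51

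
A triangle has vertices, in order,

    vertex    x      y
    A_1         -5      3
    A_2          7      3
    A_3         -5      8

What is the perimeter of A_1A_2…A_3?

30

|A_1A_2| = √((12)² + (0)²) = √144 = 12
|A_2A_3| = √((-12)² + (5)²) = √169 = 13
|A_3A_1| = √((0)² + (-5)²) = √25 = 5
Perimeter = 12 + 13 + 5 = 30.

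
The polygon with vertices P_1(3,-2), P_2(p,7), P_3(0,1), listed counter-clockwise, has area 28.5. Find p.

Write out the shoelace sum; only the two edges meeting at P_2 involve p:
2·Area = [(3·7 − p·(-2)) + (p·1 − 0·7)] + -3
       = 3·p + 18 = 57
⇒ p = 13.

13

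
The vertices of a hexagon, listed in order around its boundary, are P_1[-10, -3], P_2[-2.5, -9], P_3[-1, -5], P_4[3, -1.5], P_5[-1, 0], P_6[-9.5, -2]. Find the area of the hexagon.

Σ = (82.5) + (3.5) + (16.5) + (-1.5) + (2) + (8.5) = 111.5
Area = |Σ|/2 = 55.75.

55.75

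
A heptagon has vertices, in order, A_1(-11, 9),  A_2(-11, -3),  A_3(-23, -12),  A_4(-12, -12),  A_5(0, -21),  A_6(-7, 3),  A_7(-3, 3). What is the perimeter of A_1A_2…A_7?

|A_1A_2| = √((0)² + (-12)²) = √144 = 12
|A_2A_3| = √((-12)² + (-9)²) = √225 = 15
|A_3A_4| = √((11)² + (0)²) = √121 = 11
|A_4A_5| = √((12)² + (-9)²) = √225 = 15
|A_5A_6| = √((-7)² + (24)²) = √625 = 25
|A_6A_7| = √((4)² + (0)²) = √16 = 4
|A_7A_1| = √((-8)² + (6)²) = √100 = 10
Perimeter = 12 + 15 + 11 + 15 + 25 + 4 + 10 = 92.

92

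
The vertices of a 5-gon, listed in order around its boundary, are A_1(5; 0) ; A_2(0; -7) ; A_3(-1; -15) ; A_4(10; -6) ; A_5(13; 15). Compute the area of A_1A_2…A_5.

133.5

Apply the shoelace (surveyor's) formula: 2A = Σ (x_i·y_{i+1} − x_{i+1}·y_i), indices taken mod 5.
Cross-terms: -35, -7, 156, 228, -75  ⇒  Σ = 267
Area = |Σ|/2 = 133.5.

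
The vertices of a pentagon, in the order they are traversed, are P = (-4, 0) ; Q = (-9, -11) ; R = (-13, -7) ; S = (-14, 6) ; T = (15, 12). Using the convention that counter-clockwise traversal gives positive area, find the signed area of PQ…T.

-211

Apply the shoelace (surveyor's) formula: 2A = Σ (x_i·y_{i+1} − x_{i+1}·y_i), indices taken mod 5.
Σ = (44) + (-80) + (-176) + (-258) + (48) = -422
Signed area = Σ/2 = -211 (negative ⇒ clockwise traversal).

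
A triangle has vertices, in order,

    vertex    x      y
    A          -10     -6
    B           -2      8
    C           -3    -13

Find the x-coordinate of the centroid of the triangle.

Apply the shoelace formula. First the cross-terms c_i = x_i·y_{i+1} − x_{i+1}·y_i:
  -92, 50, -112  ⇒  2A = -154, A = -77.
Then Σ (x_i + x_{i+1})·c_i = 2310, so x̄ = 2310 / (6·(-77)) = -5.

-5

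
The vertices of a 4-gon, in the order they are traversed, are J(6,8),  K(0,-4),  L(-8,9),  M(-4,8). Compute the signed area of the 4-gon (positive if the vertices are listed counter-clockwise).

-82

Apply Gauss's area formula: 2A = Σ (x_i·y_{i+1} − x_{i+1}·y_i), indices taken mod 4.
Cross-terms: -24, -32, -28, -80  ⇒  Σ = -164
Signed area = Σ/2 = -82 (negative ⇒ clockwise traversal).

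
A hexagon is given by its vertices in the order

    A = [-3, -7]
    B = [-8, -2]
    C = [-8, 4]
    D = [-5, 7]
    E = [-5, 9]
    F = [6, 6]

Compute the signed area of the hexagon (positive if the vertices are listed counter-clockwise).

Apply Gauss's area formula: 2A = Σ (x_i·y_{i+1} − x_{i+1}·y_i), indices taken mod 6.
Σ = (-50) + (-48) + (-36) + (-10) + (-84) + (-24) = -252
Signed area = Σ/2 = -126 (negative ⇒ clockwise traversal).

-126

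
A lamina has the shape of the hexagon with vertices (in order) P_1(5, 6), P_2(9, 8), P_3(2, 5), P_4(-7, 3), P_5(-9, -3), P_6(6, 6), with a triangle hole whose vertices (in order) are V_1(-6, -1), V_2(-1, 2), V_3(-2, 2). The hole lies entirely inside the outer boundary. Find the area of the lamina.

Outer boundary:
Apply the shoelace (surveyor's) formula: 2A = Σ (x_i·y_{i+1} − x_{i+1}·y_i), indices taken mod 6.
P_1→P_2: (5)(8) − (9)(6) = -14
P_2→P_3: (9)(5) − (2)(8) = 29
P_3→P_4: (2)(3) − (-7)(5) = 41
P_4→P_5: (-7)(-3) − (-9)(3) = 48
P_5→P_6: (-9)(6) − (6)(-3) = -36
P_6→P_1: (6)(6) − (5)(6) = 6
Σ = 74
Area = |Σ|/2 = 37.
Hole:
Apply Gauss's area formula: 2A = Σ (x_i·y_{i+1} − x_{i+1}·y_i), indices taken mod 3.
Σ = (-13) + (2) + (14) = 3
Area = |Σ|/2 = 1.5.
Net area = 37 − 1.5 = 35.5.

35.5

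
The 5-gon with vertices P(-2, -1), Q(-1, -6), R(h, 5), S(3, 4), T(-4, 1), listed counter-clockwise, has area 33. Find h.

The doubled signed area Σ (x_i y_{i+1} − x_{i+1} y_i) is linear in h.
With h=0 it equals 16; the coefficient of h is 10 (from the two edges through R).
So 10·h + 16 = 2·33 = 66 ⇒ h = 5.

5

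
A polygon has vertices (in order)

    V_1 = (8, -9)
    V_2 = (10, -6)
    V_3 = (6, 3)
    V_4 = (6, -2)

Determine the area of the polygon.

Σ = (42) + (66) + (-30) + (-38) = 40
Area = |Σ|/2 = 20.

20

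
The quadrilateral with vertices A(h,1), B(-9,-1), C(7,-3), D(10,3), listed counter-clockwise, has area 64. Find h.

The doubled signed area Σ (x_i y_{i+1} − x_{i+1} y_i) is linear in h.
With h=0 it equals 104; the coefficient of h is -4 (from the two edges through A).
So -4·h + 104 = 2·64 = 128 ⇒ h = -6.

-6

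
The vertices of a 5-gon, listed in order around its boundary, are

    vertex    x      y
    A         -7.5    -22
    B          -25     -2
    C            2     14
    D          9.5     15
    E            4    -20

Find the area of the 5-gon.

Apply Gauss's area formula: 2A = Σ (x_i·y_{i+1} − x_{i+1}·y_i), indices taken mod 5.
Σ = (-535) + (-346) + (-103) + (-250) + (-238) = -1472
Area = |Σ|/2 = 736.

736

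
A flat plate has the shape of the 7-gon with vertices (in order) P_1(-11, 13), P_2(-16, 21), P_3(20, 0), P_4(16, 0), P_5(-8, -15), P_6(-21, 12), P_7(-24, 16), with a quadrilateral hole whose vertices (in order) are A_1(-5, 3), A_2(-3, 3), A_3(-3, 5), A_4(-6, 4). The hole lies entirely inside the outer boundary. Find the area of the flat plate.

635

Outer boundary:
Σ = (-23) + (-420) + (0) + (-240) + (-411) + (-48) + (-136) = -1278
Area = |Σ|/2 = 639.
Hole:
Apply Gauss's area formula: 2A = Σ (x_i·y_{i+1} − x_{i+1}·y_i), indices taken mod 4.
Cross-terms: -6, -6, 18, 2  ⇒  Σ = 8
Area = |Σ|/2 = 4.
Net area = 639 − 4 = 635.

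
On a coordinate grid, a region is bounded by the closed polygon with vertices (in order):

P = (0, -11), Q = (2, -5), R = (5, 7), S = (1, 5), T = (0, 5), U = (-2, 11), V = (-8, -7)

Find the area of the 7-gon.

Apply the shoelace (surveyor's) formula: 2A = Σ (x_i·y_{i+1} − x_{i+1}·y_i), indices taken mod 7.
Σ = (22) + (39) + (18) + (5) + (10) + (102) + (88) = 284
Area = |Σ|/2 = 142.

142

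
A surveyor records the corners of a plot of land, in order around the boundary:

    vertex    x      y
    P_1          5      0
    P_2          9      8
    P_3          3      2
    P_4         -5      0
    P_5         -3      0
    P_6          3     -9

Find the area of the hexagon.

Apply the shoelace (surveyor's) formula: 2A = Σ (x_i·y_{i+1} − x_{i+1}·y_i), indices taken mod 6.
Σ = (40) + (-6) + (10) + (0) + (27) + (45) = 116
Area = |Σ|/2 = 58.

58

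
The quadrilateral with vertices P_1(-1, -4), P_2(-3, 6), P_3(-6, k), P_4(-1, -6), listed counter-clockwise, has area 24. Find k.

The doubled signed area Σ (x_i y_{i+1} − x_{i+1} y_i) is linear in k.
With k=0 it equals 52; the coefficient of k is -2 (from the two edges through P_3).
So -2·k + 52 = 2·24 = 48 ⇒ k = 2.

2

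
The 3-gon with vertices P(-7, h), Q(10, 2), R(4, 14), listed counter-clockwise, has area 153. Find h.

-15

The doubled signed area Σ (x_i y_{i+1} − x_{i+1} y_i) is linear in h.
With h=0 it equals 216; the coefficient of h is -6 (from the two edges through P).
So -6·h + 216 = 2·153 = 306 ⇒ h = -15.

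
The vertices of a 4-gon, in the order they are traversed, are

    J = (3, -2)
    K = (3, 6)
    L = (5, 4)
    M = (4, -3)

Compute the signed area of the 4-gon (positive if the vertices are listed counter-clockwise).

Apply the shoelace formula: 2A = Σ (x_i·y_{i+1} − x_{i+1}·y_i), indices taken mod 4.
Σ = (24) + (-18) + (-31) + (1) = -24
Signed area = Σ/2 = -12 (negative ⇒ clockwise traversal).

-12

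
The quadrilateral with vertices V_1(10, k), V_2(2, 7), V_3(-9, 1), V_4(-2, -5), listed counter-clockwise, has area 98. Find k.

9

Write out the shoelace sum; only the two edges meeting at V_1 involve k:
2·Area = [((-2)·k − 10·(-5)) + (10·7 − 2·k)] + 112
       = -4·k + 232 = 196
⇒ k = 9.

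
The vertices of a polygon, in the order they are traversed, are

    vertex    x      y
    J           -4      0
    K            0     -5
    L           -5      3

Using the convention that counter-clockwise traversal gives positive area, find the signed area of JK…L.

Apply the shoelace (surveyor's) formula: 2A = Σ (x_i·y_{i+1} − x_{i+1}·y_i), indices taken mod 3.
Σ = (20) + (-25) + (12) = 7
Signed area = Σ/2 = 3.5 (positive ⇒ counter-clockwise traversal).

3.5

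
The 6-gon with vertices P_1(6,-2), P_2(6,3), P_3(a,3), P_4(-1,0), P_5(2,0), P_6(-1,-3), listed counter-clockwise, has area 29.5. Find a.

2

Write out the shoelace sum; only the two edges meeting at P_3 involve a:
2·Area = [(6·3 − a·3) + (a·0 − (-1)·3)] + 44
       = -3·a + 65 = 59
⇒ a = 2.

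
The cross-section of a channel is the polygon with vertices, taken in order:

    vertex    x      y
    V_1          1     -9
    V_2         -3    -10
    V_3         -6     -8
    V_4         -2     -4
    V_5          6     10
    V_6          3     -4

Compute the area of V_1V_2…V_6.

Apply the shoelace (surveyor's) formula: 2A = Σ (x_i·y_{i+1} − x_{i+1}·y_i), indices taken mod 6.
Σ = (-37) + (-36) + (8) + (4) + (-54) + (-23) = -138
Area = |Σ|/2 = 69.

69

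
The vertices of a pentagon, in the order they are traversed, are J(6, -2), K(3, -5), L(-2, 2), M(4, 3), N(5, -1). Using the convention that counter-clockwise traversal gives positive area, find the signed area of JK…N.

Apply the surveyor's formula: 2A = Σ (x_i·y_{i+1} − x_{i+1}·y_i), indices taken mod 5.
Σ = (-24) + (-4) + (-14) + (-19) + (-4) = -65
Signed area = Σ/2 = -32.5 (negative ⇒ clockwise traversal).

-32.5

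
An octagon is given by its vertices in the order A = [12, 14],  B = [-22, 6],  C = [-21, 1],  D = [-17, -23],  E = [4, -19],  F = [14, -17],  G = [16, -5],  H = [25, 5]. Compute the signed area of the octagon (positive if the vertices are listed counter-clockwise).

Apply Gauss's area formula: 2A = Σ (x_i·y_{i+1} − x_{i+1}·y_i), indices taken mod 8.
Σ = (380) + (104) + (500) + (415) + (198) + (202) + (205) + (290) = 2294
Signed area = Σ/2 = 1147 (positive ⇒ counter-clockwise traversal).

1147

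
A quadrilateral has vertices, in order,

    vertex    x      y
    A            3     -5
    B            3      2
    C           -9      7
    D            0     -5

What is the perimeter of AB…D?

|AB| = √((0)² + (7)²) = √49 = 7
|BC| = √((-12)² + (5)²) = √169 = 13
|CD| = √((9)² + (-12)²) = √225 = 15
|DA| = √((3)² + (0)²) = √9 = 3
Perimeter = 7 + 13 + 15 + 3 = 38.

38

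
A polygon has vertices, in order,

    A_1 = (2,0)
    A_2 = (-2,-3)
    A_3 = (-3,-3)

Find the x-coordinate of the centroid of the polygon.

Apply Gauss's area formula. First the cross-terms c_i = x_i·y_{i+1} − x_{i+1}·y_i:
  -6, -3, 6  ⇒  2A = -3, A = -1.5.
Then Σ (x_i + x_{i+1})·c_i = 9, so x̄ = 9 / (6·(-1.5)) = -1.

-1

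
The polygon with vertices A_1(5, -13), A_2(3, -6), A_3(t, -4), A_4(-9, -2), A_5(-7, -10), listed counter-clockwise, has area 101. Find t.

6

Write out the shoelace sum; only the two edges meeting at A_3 involve t:
2·Area = [(3·(-4) − t·(-6)) + (t·(-2) − (-9)·(-4))] + 226
       = 4·t + 178 = 202
⇒ t = 6.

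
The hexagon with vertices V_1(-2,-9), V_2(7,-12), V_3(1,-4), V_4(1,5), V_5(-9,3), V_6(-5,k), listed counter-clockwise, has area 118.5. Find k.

Write out the shoelace sum; only the two edges meeting at V_6 involve k:
2·Area = [((-9)·k − (-5)·3) + ((-5)·(-9) − (-2)·k)] + 128
       = -7·k + 188 = 237
⇒ k = -7.

-7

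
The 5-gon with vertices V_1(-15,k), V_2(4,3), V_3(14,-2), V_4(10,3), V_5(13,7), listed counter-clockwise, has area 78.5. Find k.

6

Write out the shoelace sum; only the two edges meeting at V_1 involve k:
2·Area = [(13·k − (-15)·7) + ((-15)·3 − 4·k)] + 43
       = 9·k + 103 = 157
⇒ k = 6.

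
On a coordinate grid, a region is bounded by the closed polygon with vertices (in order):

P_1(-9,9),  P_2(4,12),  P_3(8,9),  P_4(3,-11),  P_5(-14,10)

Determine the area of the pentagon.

Apply the shoelace formula: 2A = Σ (x_i·y_{i+1} − x_{i+1}·y_i), indices taken mod 5.
Σ = (-144) + (-60) + (-115) + (-124) + (-36) = -479
Area = |Σ|/2 = 239.5.

239.5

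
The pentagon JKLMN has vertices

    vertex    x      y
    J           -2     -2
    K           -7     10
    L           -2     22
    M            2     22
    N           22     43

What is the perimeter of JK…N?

110

|JK| = √((-5)² + (12)²) = √169 = 13
|KL| = √((5)² + (12)²) = √169 = 13
|LM| = √((4)² + (0)²) = √16 = 4
|MN| = √((20)² + (21)²) = √841 = 29
|NJ| = √((-24)² + (-45)²) = √2601 = 51
Perimeter = 13 + 13 + 4 + 29 + 51 = 110.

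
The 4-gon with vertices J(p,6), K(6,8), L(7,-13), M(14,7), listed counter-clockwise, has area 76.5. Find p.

8

The doubled signed area Σ (x_i y_{i+1} − x_{i+1} y_i) is linear in p.
With p=0 it equals 145; the coefficient of p is 1 (from the two edges through J).
So 1·p + 145 = 2·76.5 = 153 ⇒ p = 8.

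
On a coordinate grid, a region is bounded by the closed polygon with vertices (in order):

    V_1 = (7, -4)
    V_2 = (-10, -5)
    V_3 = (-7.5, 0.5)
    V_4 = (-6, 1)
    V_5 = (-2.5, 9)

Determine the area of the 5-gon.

V_1→V_2: (7)(-5) − (-10)(-4) = -75
V_2→V_3: (-10)(0.5) − (-7.5)(-5) = -42.5
V_3→V_4: (-7.5)(1) − (-6)(0.5) = -4.5
V_4→V_5: (-6)(9) − (-2.5)(1) = -51.5
V_5→V_1: (-2.5)(-4) − (7)(9) = -53
Σ = -226.5
Area = |Σ|/2 = 113.25.

113.25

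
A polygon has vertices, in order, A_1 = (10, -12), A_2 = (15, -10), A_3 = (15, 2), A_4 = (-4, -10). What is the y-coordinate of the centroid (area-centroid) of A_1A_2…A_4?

Apply the shoelace (surveyor's) formula. First the cross-terms c_i = x_i·y_{i+1} − x_{i+1}·y_i:
  80, 180, -142, 148  ⇒  2A = 266, A = 133.
Then Σ (y_i + y_{i+1})·c_i = -5320, so ȳ = -5320 / (6·133) = -20/3.

-20/3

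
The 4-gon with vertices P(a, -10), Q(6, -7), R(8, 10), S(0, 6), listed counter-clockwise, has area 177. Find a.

-10

The doubled signed area Σ (x_i y_{i+1} − x_{i+1} y_i) is linear in a.
With a=0 it equals 224; the coefficient of a is -13 (from the two edges through P).
So -13·a + 224 = 2·177 = 354 ⇒ a = -10.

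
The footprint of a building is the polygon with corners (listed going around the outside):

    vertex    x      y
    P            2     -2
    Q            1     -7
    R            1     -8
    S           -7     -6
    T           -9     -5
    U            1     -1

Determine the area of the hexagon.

Apply the shoelace (surveyor's) formula: 2A = Σ (x_i·y_{i+1} − x_{i+1}·y_i), indices taken mod 6.
P→Q: (2)(-7) − (1)(-2) = -12
Q→R: (1)(-8) − (1)(-7) = -1
R→S: (1)(-6) − (-7)(-8) = -62
S→T: (-7)(-5) − (-9)(-6) = -19
T→U: (-9)(-1) − (1)(-5) = 14
U→P: (1)(-2) − (2)(-1) = 0
Σ = -80
Area = |Σ|/2 = 40.

40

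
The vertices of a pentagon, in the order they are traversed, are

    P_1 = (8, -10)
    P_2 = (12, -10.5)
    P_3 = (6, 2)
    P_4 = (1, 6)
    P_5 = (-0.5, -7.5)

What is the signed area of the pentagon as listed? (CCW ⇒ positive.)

108.75

Cross-terms: 36, 87, 34, -4.5, 65  ⇒  Σ = 217.5
Signed area = Σ/2 = 108.75 (positive ⇒ counter-clockwise traversal).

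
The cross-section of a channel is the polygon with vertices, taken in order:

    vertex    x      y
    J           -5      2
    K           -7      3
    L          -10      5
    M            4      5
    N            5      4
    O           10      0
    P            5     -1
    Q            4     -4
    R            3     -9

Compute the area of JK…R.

Apply the surveyor's formula: 2A = Σ (x_i·y_{i+1} − x_{i+1}·y_i), indices taken mod 9.
Σ = (-1) + (-5) + (-70) + (-9) + (-40) + (-10) + (-16) + (-24) + (-39) = -214
Area = |Σ|/2 = 107.

107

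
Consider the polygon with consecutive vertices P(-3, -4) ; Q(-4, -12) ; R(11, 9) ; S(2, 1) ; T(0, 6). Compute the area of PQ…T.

Apply the surveyor's formula: 2A = Σ (x_i·y_{i+1} − x_{i+1}·y_i), indices taken mod 5.
Σ = (20) + (96) + (-7) + (12) + (18) = 139
Area = |Σ|/2 = 69.5.

69.5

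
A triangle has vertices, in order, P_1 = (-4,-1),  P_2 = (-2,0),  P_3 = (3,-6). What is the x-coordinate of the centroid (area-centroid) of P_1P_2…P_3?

-1

Apply the shoelace (surveyor's) formula. First the cross-terms c_i = x_i·y_{i+1} − x_{i+1}·y_i:
  -2, 12, -27  ⇒  2A = -17, A = -8.5.
Then Σ (x_i + x_{i+1})·c_i = 51, so x̄ = 51 / (6·(-8.5)) = -1.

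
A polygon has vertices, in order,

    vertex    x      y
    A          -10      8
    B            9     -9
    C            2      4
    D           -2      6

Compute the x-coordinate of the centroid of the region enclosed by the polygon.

2/17

Apply the shoelace formula. First the cross-terms c_i = x_i·y_{i+1} − x_{i+1}·y_i:
  18, 54, 20, 44  ⇒  2A = 136, A = 68.
Then Σ (x_i + x_{i+1})·c_i = 48, so x̄ = 48 / (6·68) = 2/17.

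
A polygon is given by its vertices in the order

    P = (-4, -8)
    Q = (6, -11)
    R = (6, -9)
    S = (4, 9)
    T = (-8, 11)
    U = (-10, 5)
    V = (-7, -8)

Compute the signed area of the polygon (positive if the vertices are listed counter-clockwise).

259.5

Apply Gauss's area formula: 2A = Σ (x_i·y_{i+1} − x_{i+1}·y_i), indices taken mod 7.
Σ = (92) + (12) + (90) + (116) + (70) + (115) + (24) = 519
Signed area = Σ/2 = 259.5 (positive ⇒ counter-clockwise traversal).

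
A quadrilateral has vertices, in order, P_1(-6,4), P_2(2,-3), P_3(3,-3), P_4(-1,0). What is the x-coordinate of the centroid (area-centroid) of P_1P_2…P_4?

Apply the shoelace (surveyor's) formula. First the cross-terms c_i = x_i·y_{i+1} − x_{i+1}·y_i:
  10, 3, -3, -4  ⇒  2A = 6, A = 3.
Then Σ (x_i + x_{i+1})·c_i = -3, so x̄ = -3 / (6·3) = -1/6.

-1/6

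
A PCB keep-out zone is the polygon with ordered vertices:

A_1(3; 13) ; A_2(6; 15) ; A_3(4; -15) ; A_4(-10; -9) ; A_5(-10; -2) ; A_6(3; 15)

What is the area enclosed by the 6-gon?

294.5

Σ = (-33) + (-150) + (-186) + (-70) + (-144) + (-6) = -589
Area = |Σ|/2 = 294.5.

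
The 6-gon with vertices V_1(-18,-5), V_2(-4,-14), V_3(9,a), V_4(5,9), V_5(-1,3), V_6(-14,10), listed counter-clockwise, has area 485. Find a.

The doubled signed area Σ (x_i y_{i+1} − x_{i+1} y_i) is linear in a.
With a=0 it equals 745; the coefficient of a is -9 (from the two edges through V_3).
So -9·a + 745 = 2·485 = 970 ⇒ a = -25.

-25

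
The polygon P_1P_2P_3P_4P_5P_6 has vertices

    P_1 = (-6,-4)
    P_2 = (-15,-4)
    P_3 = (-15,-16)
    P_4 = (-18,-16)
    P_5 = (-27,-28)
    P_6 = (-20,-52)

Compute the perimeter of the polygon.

|P_1P_2| = √((-9)² + (0)²) = √81 = 9
|P_2P_3| = √((0)² + (-12)²) = √144 = 12
|P_3P_4| = √((-3)² + (0)²) = √9 = 3
|P_4P_5| = √((-9)² + (-12)²) = √225 = 15
|P_5P_6| = √((7)² + (-24)²) = √625 = 25
|P_6P_1| = √((14)² + (48)²) = √2500 = 50
Perimeter = 9 + 12 + 3 + 15 + 25 + 50 = 114.

114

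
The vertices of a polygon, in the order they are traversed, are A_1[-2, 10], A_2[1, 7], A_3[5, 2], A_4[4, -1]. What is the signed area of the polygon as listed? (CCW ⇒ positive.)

-16

Apply the shoelace formula: 2A = Σ (x_i·y_{i+1} − x_{i+1}·y_i), indices taken mod 4.
Σ = (-24) + (-33) + (-13) + (38) = -32
Signed area = Σ/2 = -16 (negative ⇒ clockwise traversal).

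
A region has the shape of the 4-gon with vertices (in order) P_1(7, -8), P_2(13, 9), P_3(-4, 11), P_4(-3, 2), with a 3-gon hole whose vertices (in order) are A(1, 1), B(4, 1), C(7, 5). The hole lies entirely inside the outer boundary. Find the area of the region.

184.5

Outer boundary:
Σ = (167) + (179) + (25) + (10) = 381
Area = |Σ|/2 = 190.5.
Hole:
Apply the surveyor's formula: 2A = Σ (x_i·y_{i+1} − x_{i+1}·y_i), indices taken mod 3.
Cross-terms: -3, 13, 2  ⇒  Σ = 12
Area = |Σ|/2 = 6.
Net area = 190.5 − 6 = 184.5.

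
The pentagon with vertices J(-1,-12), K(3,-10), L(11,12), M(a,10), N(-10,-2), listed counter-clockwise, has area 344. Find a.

-12

The doubled signed area Σ (x_i y_{i+1} − x_{i+1} y_i) is linear in a.
With a=0 it equals 520; the coefficient of a is -14 (from the two edges through M).
So -14·a + 520 = 2·344 = 688 ⇒ a = -12.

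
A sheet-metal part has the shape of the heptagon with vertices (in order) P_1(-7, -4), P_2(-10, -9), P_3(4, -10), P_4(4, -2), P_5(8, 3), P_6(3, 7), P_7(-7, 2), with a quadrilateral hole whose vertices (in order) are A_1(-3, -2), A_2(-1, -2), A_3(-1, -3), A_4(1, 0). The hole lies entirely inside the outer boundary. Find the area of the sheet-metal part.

178.5

Outer boundary:
Apply the surveyor's formula: 2A = Σ (x_i·y_{i+1} − x_{i+1}·y_i), indices taken mod 7.
Cross-terms: 23, 136, 32, 28, 47, 55, 42  ⇒  Σ = 363
Area = |Σ|/2 = 181.5.
Hole:
Apply the surveyor's formula: 2A = Σ (x_i·y_{i+1} − x_{i+1}·y_i), indices taken mod 4.
Cross-terms: 4, 1, 3, -2  ⇒  Σ = 6
Area = |Σ|/2 = 3.
Net area = 181.5 − 3 = 178.5.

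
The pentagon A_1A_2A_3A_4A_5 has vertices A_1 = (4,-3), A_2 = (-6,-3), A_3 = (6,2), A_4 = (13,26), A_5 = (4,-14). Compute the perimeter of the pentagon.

100

|A_1A_2| = √((-10)² + (0)²) = √100 = 10
|A_2A_3| = √((12)² + (5)²) = √169 = 13
|A_3A_4| = √((7)² + (24)²) = √625 = 25
|A_4A_5| = √((-9)² + (-40)²) = √1681 = 41
|A_5A_1| = √((0)² + (11)²) = √121 = 11
Perimeter = 10 + 13 + 25 + 41 + 11 = 100.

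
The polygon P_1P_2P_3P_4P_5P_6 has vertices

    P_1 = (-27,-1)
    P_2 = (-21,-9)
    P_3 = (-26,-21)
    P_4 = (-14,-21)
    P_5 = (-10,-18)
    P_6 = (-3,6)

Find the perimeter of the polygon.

90

|P_1P_2| = √((6)² + (-8)²) = √100 = 10
|P_2P_3| = √((-5)² + (-12)²) = √169 = 13
|P_3P_4| = √((12)² + (0)²) = √144 = 12
|P_4P_5| = √((4)² + (3)²) = √25 = 5
|P_5P_6| = √((7)² + (24)²) = √625 = 25
|P_6P_1| = √((-24)² + (-7)²) = √625 = 25
Perimeter = 10 + 13 + 12 + 5 + 25 + 25 = 90.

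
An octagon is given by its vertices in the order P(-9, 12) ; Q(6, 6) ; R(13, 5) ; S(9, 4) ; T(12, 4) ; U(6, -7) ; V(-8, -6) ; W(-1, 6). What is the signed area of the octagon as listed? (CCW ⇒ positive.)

-195.5

Apply the shoelace (surveyor's) formula: 2A = Σ (x_i·y_{i+1} − x_{i+1}·y_i), indices taken mod 8.
Cross-terms: -126, -48, 7, -12, -108, -92, -54, 42  ⇒  Σ = -391
Signed area = Σ/2 = -195.5 (negative ⇒ clockwise traversal).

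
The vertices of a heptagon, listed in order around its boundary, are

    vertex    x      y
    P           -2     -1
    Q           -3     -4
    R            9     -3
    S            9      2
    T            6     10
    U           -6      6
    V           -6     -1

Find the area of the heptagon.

157.5

Apply the shoelace (surveyor's) formula: 2A = Σ (x_i·y_{i+1} − x_{i+1}·y_i), indices taken mod 7.
Σ = (5) + (45) + (45) + (78) + (96) + (42) + (4) = 315
Area = |Σ|/2 = 157.5.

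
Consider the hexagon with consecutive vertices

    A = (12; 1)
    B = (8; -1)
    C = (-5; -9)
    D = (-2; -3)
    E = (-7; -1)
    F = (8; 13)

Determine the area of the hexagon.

Σ = (-20) + (-77) + (-3) + (-19) + (-83) + (-148) = -350
Area = |Σ|/2 = 175.

175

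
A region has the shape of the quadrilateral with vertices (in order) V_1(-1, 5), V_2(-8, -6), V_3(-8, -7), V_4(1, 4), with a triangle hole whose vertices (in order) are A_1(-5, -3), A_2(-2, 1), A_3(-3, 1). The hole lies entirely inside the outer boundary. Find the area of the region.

Outer boundary:
Σ = (46) + (8) + (-25) + (9) = 38
Area = |Σ|/2 = 19.
Hole:
Apply the shoelace (surveyor's) formula: 2A = Σ (x_i·y_{i+1} − x_{i+1}·y_i), indices taken mod 3.
Σ = (-11) + (1) + (14) = 4
Area = |Σ|/2 = 2.
Net area = 19 − 2 = 17.

17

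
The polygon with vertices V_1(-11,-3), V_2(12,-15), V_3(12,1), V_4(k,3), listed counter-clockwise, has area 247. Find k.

-8

The doubled signed area Σ (x_i y_{i+1} − x_{i+1} y_i) is linear in k.
With k=0 it equals 462; the coefficient of k is -4 (from the two edges through V_4).
So -4·k + 462 = 2·247 = 494 ⇒ k = -8.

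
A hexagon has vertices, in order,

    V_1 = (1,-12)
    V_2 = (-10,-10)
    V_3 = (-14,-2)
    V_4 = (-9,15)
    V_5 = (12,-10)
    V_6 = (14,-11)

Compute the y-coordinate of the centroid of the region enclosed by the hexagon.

-481/239

Apply the shoelace (surveyor's) formula. First the cross-terms c_i = x_i·y_{i+1} − x_{i+1}·y_i:
  -130, -120, -228, -90, 8, -157  ⇒  2A = -717, A = -358.5.
Then Σ (y_i + y_{i+1})·c_i = 4329, so ȳ = 4329 / (6·(-358.5)) = -481/239.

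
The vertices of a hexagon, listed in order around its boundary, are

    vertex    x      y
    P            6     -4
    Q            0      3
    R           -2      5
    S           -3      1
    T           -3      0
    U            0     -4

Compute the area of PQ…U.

Apply the surveyor's formula: 2A = Σ (x_i·y_{i+1} − x_{i+1}·y_i), indices taken mod 6.
Cross-terms: 18, 6, 13, 3, 12, 24  ⇒  Σ = 76
Area = |Σ|/2 = 38.

38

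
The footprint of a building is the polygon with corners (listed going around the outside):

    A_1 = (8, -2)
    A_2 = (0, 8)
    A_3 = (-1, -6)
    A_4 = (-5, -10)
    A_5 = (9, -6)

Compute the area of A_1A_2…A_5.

Apply the surveyor's formula: 2A = Σ (x_i·y_{i+1} − x_{i+1}·y_i), indices taken mod 5.
Cross-terms: 64, 8, -20, 120, 30  ⇒  Σ = 202
Area = |Σ|/2 = 101.

101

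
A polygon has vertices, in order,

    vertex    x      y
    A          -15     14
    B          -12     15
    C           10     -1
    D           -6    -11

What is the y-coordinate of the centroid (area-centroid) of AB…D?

Apply the surveyor's formula. First the cross-terms c_i = x_i·y_{i+1} − x_{i+1}·y_i:
  -57, -138, -116, -249  ⇒  2A = -560, A = -280.
Then Σ (y_i + y_{i+1})·c_i = -2940, so ȳ = -2940 / (6·(-280)) = 1.75.

1.75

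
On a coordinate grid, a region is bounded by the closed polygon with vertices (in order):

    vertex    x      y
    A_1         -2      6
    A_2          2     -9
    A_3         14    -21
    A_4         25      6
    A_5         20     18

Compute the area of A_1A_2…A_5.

Σ = (6) + (84) + (609) + (330) + (156) = 1185
Area = |Σ|/2 = 592.5.

592.5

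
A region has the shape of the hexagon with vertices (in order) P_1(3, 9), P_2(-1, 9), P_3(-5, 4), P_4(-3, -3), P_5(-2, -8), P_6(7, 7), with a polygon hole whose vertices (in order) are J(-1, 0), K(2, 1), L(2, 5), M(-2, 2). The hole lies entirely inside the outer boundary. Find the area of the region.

91.5

Outer boundary:
Σ = (36) + (41) + (27) + (18) + (42) + (42) = 206
Area = |Σ|/2 = 103.
Hole:
Apply the shoelace formula: 2A = Σ (x_i·y_{i+1} − x_{i+1}·y_i), indices taken mod 4.
Σ = (-1) + (8) + (14) + (2) = 23
Area = |Σ|/2 = 11.5.
Net area = 103 − 11.5 = 91.5.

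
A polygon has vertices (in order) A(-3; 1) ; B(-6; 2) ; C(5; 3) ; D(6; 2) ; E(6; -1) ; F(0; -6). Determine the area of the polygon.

A→B: (-3)(2) − (-6)(1) = 0
B→C: (-6)(3) − (5)(2) = -28
C→D: (5)(2) − (6)(3) = -8
D→E: (6)(-1) − (6)(2) = -18
E→F: (6)(-6) − (0)(-1) = -36
F→A: (0)(1) − (-3)(-6) = -18
Σ = -108
Area = |Σ|/2 = 54.

54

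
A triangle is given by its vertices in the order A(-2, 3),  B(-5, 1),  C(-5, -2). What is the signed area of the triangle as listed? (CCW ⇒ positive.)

Apply Gauss's area formula: 2A = Σ (x_i·y_{i+1} − x_{i+1}·y_i), indices taken mod 3.
A→B: (-2)(1) − (-5)(3) = 13
B→C: (-5)(-2) − (-5)(1) = 15
C→A: (-5)(3) − (-2)(-2) = -19
Σ = 9
Signed area = Σ/2 = 4.5 (positive ⇒ counter-clockwise traversal).

4.5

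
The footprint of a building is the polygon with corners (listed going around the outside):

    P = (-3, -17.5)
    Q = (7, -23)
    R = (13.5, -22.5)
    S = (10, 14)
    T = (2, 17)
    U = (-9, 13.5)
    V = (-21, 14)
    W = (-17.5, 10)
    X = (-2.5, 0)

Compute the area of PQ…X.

670.875

Apply the shoelace (surveyor's) formula: 2A = Σ (x_i·y_{i+1} − x_{i+1}·y_i), indices taken mod 9.
Cross-terms: 191.5, 153, 414, 142, 180, 157.5, 35, 25, 43.75  ⇒  Σ = 1341.75
Area = |Σ|/2 = 670.875.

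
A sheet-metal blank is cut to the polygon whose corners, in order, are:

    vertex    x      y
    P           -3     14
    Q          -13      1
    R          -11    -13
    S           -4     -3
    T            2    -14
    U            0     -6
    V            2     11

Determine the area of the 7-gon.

Apply Gauss's area formula: 2A = Σ (x_i·y_{i+1} − x_{i+1}·y_i), indices taken mod 7.
Cross-terms: 179, 180, -19, 62, -12, 12, 61  ⇒  Σ = 463
Area = |Σ|/2 = 231.5.

231.5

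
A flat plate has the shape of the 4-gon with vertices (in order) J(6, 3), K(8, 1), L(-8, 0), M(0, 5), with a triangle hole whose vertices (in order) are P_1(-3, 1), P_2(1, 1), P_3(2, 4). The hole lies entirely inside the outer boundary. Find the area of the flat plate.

34

Outer boundary:
Apply the shoelace (surveyor's) formula: 2A = Σ (x_i·y_{i+1} − x_{i+1}·y_i), indices taken mod 4.
Σ = (-18) + (8) + (-40) + (-30) = -80
Area = |Σ|/2 = 40.
Hole:
Apply the shoelace formula: 2A = Σ (x_i·y_{i+1} − x_{i+1}·y_i), indices taken mod 3.
P_1→P_2: (-3)(1) − (1)(1) = -4
P_2→P_3: (1)(4) − (2)(1) = 2
P_3→P_1: (2)(1) − (-3)(4) = 14
Σ = 12
Area = |Σ|/2 = 6.
Net area = 40 − 6 = 34.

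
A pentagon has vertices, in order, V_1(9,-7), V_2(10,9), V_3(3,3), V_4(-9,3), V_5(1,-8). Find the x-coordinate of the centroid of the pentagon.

155/54

Apply Gauss's area formula. First the cross-terms c_i = x_i·y_{i+1} − x_{i+1}·y_i:
  151, 3, 36, 69, 65  ⇒  2A = 324, A = 162.
Then Σ (x_i + x_{i+1})·c_i = 2790, so x̄ = 2790 / (6·162) = 155/54.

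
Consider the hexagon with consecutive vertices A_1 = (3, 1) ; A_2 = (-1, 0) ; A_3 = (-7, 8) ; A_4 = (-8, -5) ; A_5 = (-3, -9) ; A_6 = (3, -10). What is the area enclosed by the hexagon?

119.5

A_1→A_2: (3)(0) − (-1)(1) = 1
A_2→A_3: (-1)(8) − (-7)(0) = -8
A_3→A_4: (-7)(-5) − (-8)(8) = 99
A_4→A_5: (-8)(-9) − (-3)(-5) = 57
A_5→A_6: (-3)(-10) − (3)(-9) = 57
A_6→A_1: (3)(1) − (3)(-10) = 33
Σ = 239
Area = |Σ|/2 = 119.5.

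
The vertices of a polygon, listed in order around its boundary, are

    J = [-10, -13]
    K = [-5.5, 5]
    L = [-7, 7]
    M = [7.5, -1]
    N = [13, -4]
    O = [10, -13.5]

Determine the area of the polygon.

294

J→K: (-10)(5) − (-5.5)(-13) = -121.5
K→L: (-5.5)(7) − (-7)(5) = -3.5
L→M: (-7)(-1) − (7.5)(7) = -45.5
M→N: (7.5)(-4) − (13)(-1) = -17
N→O: (13)(-13.5) − (10)(-4) = -135.5
O→J: (10)(-13) − (-10)(-13.5) = -265
Σ = -588
Area = |Σ|/2 = 294.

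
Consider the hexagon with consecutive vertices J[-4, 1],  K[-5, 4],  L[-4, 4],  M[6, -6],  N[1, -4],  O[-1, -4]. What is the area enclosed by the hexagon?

Apply Gauss's area formula: 2A = Σ (x_i·y_{i+1} − x_{i+1}·y_i), indices taken mod 6.
J→K: (-4)(4) − (-5)(1) = -11
K→L: (-5)(4) − (-4)(4) = -4
L→M: (-4)(-6) − (6)(4) = 0
M→N: (6)(-4) − (1)(-6) = -18
N→O: (1)(-4) − (-1)(-4) = -8
O→J: (-1)(1) − (-4)(-4) = -17
Σ = -58
Area = |Σ|/2 = 29.

29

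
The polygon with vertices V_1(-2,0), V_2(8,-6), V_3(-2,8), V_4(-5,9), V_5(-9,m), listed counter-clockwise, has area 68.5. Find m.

10

Write out the shoelace sum; only the two edges meeting at V_5 involve m:
2·Area = [((-5)·m − (-9)·9) + ((-9)·0 − (-2)·m)] + 86
       = -3·m + 167 = 137
⇒ m = 10.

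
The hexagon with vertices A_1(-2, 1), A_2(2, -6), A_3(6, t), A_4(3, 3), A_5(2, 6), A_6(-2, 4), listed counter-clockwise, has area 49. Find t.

4

Write out the shoelace sum; only the two edges meeting at A_3 involve t:
2·Area = [(2·t − 6·(-6)) + (6·3 − 3·t)] + 48
       = -1·t + 102 = 98
⇒ t = 4.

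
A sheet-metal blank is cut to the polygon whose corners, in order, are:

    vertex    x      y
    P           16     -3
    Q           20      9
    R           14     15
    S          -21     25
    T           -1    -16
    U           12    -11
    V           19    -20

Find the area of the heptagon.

Apply the shoelace (surveyor's) formula: 2A = Σ (x_i·y_{i+1} − x_{i+1}·y_i), indices taken mod 7.
P→Q: (16)(9) − (20)(-3) = 204
Q→R: (20)(15) − (14)(9) = 174
R→S: (14)(25) − (-21)(15) = 665
S→T: (-21)(-16) − (-1)(25) = 361
T→U: (-1)(-11) − (12)(-16) = 203
U→V: (12)(-20) − (19)(-11) = -31
V→P: (19)(-3) − (16)(-20) = 263
Σ = 1839
Area = |Σ|/2 = 919.5.

919.5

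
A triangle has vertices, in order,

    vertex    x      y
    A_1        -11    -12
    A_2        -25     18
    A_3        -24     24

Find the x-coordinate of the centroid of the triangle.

-20

Apply the shoelace formula. First the cross-terms c_i = x_i·y_{i+1} − x_{i+1}·y_i:
  -498, -168, 552  ⇒  2A = -114, A = -57.
Then Σ (x_i + x_{i+1})·c_i = 6840, so x̄ = 6840 / (6·(-57)) = -20.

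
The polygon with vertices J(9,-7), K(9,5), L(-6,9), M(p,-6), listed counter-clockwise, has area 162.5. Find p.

-1

Write out the shoelace sum; only the two edges meeting at M involve p:
2·Area = [((-6)·(-6) − p·9) + (p·(-7) − 9·(-6))] + 219
       = -16·p + 309 = 325
⇒ p = -1.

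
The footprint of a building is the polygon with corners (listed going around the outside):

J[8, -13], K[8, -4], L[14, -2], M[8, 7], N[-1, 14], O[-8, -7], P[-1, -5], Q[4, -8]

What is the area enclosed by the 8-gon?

268.5

Apply the surveyor's formula: 2A = Σ (x_i·y_{i+1} − x_{i+1}·y_i), indices taken mod 8.
J→K: (8)(-4) − (8)(-13) = 72
K→L: (8)(-2) − (14)(-4) = 40
L→M: (14)(7) − (8)(-2) = 114
M→N: (8)(14) − (-1)(7) = 119
N→O: (-1)(-7) − (-8)(14) = 119
O→P: (-8)(-5) − (-1)(-7) = 33
P→Q: (-1)(-8) − (4)(-5) = 28
Q→J: (4)(-13) − (8)(-8) = 12
Σ = 537
Area = |Σ|/2 = 268.5.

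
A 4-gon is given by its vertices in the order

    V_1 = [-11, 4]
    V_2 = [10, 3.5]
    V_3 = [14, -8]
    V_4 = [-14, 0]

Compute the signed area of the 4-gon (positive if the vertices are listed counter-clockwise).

-187.75

Cross-terms: -78.5, -129, -112, -56  ⇒  Σ = -375.5
Signed area = Σ/2 = -187.75 (negative ⇒ clockwise traversal).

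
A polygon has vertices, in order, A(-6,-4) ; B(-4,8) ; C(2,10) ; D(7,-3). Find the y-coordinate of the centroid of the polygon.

Apply Gauss's area formula. First the cross-terms c_i = x_i·y_{i+1} − x_{i+1}·y_i:
  -64, -56, -76, -46  ⇒  2A = -242, A = -121.
Then Σ (y_i + y_{i+1})·c_i = -1474, so ȳ = -1474 / (6·(-121)) = 67/33.

67/33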